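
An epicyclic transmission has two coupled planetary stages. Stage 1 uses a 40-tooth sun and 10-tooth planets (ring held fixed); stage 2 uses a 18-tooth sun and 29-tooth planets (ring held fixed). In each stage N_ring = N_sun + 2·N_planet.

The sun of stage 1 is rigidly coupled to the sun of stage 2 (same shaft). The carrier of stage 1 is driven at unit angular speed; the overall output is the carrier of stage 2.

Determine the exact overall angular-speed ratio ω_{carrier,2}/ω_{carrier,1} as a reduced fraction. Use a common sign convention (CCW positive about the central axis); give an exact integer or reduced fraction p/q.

45/94

Stage 1: N_ring = 40 + 2·10 = 60
Stage 1: 40(ω_s−ω_c) = −60(ω_r−ω_c),  ω_r=0, ω_c=1
Stage 1: ω_s = 1 − (60/40)(0−1) = 5/2
  ⇒ ω_s¹/ω_c¹ = 5/2
Stage 2: N_ring = 18 + 2·29 = 76
Stage 2: 18(ω_s−ω_c) = −76(ω_r−ω_c),  ω_r=0, ω_s=1
Stage 2: 18(1−ω_c) = −76(0−ω_c)  ⇒  94ω_c = 18  ⇒  ω_c = 9/47
  ⇒ ω_c²/ω_s² = 9/47
Coupling ω_s² = ω_s¹ ⇒ overall = 5/2 × 9/47 = 45/94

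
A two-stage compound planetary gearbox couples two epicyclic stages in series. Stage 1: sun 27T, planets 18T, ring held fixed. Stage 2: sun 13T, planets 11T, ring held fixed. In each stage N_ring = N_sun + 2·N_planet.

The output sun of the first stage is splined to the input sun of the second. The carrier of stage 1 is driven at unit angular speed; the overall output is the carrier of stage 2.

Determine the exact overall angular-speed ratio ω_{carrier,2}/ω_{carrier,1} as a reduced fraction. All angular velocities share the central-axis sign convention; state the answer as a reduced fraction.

65/72

Stage 1: N_ring = 27 + 2·18 = 63
Stage 1: 27(ω_s−ω_c) = −63(ω_r−ω_c),  ω_r=0, ω_c=1
Stage 1: ω_s = 1 − (63/27)(0−1) = 10/3
  ⇒ ω_s¹/ω_c¹ = 10/3
Stage 2: N_ring = 13 + 2·11 = 35
Stage 2: 13(ω_s−ω_c) = −35(ω_r−ω_c),  ω_r=0, ω_s=1
Stage 2: 13(1−ω_c) = −35(0−ω_c)  ⇒  48ω_c = 13  ⇒  ω_c = 13/48
  ⇒ ω_c²/ω_s² = 13/48
Coupling ω_s² = ω_s¹ ⇒ overall = 10/3 × 13/48 = 65/72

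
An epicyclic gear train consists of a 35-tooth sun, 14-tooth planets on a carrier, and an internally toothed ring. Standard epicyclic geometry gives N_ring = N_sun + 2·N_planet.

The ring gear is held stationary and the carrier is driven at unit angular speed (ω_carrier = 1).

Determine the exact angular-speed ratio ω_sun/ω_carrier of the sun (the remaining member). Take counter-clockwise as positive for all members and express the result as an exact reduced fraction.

N_ring = 35 + 2·14 = 63
35(ω_s−ω_c) = −63(ω_r−ω_c),  ω_r=0, ω_c=1
ω_s = 1 − (63/35)(0−1) = 14/5
ω_s/ω_c = 14/5

14/5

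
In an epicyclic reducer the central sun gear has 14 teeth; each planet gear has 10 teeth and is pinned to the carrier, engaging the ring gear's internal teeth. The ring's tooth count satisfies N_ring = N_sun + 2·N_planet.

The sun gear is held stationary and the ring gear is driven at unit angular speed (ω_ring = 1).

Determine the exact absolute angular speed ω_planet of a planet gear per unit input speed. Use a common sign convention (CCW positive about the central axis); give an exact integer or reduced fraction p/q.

17/10

N_ring = 14 + 2·10 = 34
14(ω_s−ω_c) = −34(ω_r−ω_c),  ω_s=0, ω_r=1
14(0−ω_c) = −34(1−ω_c)  ⇒  48ω_c = 34  ⇒  ω_c = 17/24
sun–planet: 14·(0−17/24) = −10·(ω_p−ω_c)  ⇒  ω_p−ω_c = −(14/10)·(-17/24) = 119/120
ω_p = 17/24 + 119/120 = 17/10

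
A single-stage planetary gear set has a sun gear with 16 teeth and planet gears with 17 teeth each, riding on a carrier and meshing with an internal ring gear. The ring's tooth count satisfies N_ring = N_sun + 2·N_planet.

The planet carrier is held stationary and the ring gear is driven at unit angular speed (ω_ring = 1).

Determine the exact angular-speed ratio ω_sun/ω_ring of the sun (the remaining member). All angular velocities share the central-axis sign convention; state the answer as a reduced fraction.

-25/8

N_ring = 16 + 2·17 = 50
16(ω_s−ω_c) = −50(ω_r−ω_c),  ω_c=0, ω_r=1
ω_s = 0 − (50/16)(1−0) = -25/8
ω_s/ω_r = -25/8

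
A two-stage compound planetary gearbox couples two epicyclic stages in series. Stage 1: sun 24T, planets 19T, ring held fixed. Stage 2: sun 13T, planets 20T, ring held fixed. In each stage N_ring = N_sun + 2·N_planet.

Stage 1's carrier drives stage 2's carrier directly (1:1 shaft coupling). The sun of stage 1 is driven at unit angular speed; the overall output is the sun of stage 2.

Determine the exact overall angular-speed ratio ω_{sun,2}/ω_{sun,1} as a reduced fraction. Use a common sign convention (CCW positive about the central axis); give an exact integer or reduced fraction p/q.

Stage 1: N_ring = 24 + 2·19 = 62
Stage 1: 24(ω_s−ω_c) = −62(ω_r−ω_c),  ω_r=0, ω_s=1
Stage 1: 24(1−ω_c) = −62(0−ω_c)  ⇒  86ω_c = 24  ⇒  ω_c = 12/43
  ⇒ ω_c¹/ω_s¹ = 12/43
Stage 2: N_ring = 13 + 2·20 = 53
Stage 2: 13(ω_s−ω_c) = −53(ω_r−ω_c),  ω_r=0, ω_c=1
Stage 2: ω_s = 1 − (53/13)(0−1) = 66/13
  ⇒ ω_s²/ω_c² = 66/13
Coupling ω_c² = ω_c¹ ⇒ overall = 12/43 × 66/13 = 792/559

792/559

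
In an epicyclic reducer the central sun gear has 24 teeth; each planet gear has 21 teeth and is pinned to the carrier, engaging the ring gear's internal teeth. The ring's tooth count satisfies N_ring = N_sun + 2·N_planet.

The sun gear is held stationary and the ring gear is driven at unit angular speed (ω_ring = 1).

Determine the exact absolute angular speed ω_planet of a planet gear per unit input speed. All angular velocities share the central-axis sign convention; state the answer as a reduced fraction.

N_ring = 24 + 2·21 = 66
24(ω_s−ω_c) = −66(ω_r−ω_c),  ω_s=0, ω_r=1
24(0−ω_c) = −66(1−ω_c)  ⇒  90ω_c = 66  ⇒  ω_c = 11/15
sun–planet: 24·(0−11/15) = −21·(ω_p−ω_c)  ⇒  ω_p−ω_c = −(24/21)·(-11/15) = 88/105
ω_p = 11/15 + 88/105 = 11/7

11/7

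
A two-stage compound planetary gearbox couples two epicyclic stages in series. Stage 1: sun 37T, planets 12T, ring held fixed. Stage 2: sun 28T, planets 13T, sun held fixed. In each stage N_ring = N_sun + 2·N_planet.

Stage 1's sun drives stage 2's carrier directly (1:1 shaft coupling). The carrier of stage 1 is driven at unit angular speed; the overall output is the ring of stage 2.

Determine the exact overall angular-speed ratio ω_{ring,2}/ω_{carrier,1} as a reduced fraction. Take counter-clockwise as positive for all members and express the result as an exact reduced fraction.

4018/999

Stage 1: N_ring = 37 + 2·12 = 61
Stage 1: 37(ω_s−ω_c) = −61(ω_r−ω_c),  ω_r=0, ω_c=1
Stage 1: ω_s = 1 − (61/37)(0−1) = 98/37
  ⇒ ω_s¹/ω_c¹ = 98/37
Stage 2: N_ring = 28 + 2·13 = 54
Stage 2: 28(ω_s−ω_c) = −54(ω_r−ω_c),  ω_s=0, ω_c=1
Stage 2: ω_r = 1 − (28/54)(0−1) = 41/27
  ⇒ ω_r²/ω_c² = 41/27
Coupling ω_c² = ω_s¹ ⇒ overall = 98/37 × 41/27 = 4018/999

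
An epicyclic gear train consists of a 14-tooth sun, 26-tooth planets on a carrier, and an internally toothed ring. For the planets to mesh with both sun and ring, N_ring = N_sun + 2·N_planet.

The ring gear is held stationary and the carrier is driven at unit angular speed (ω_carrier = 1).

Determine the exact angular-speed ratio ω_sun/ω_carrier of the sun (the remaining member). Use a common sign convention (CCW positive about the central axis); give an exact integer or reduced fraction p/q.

N_ring = 14 + 2·26 = 66
14(ω_s−ω_c) = −66(ω_r−ω_c),  ω_r=0, ω_c=1
ω_s = 1 − (66/14)(0−1) = 40/7
ω_s/ω_c = 40/7

40/7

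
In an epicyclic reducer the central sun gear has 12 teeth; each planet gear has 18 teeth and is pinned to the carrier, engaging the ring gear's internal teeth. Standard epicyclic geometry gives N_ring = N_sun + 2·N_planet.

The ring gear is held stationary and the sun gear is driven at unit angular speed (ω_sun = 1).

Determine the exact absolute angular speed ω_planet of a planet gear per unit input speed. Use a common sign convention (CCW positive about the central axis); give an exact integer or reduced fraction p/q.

N_ring = 12 + 2·18 = 48
12(ω_s−ω_c) = −48(ω_r−ω_c),  ω_r=0, ω_s=1
12(1−ω_c) = −48(0−ω_c)  ⇒  60ω_c = 12  ⇒  ω_c = 1/5
sun–planet: 12·(1−1/5) = −18·(ω_p−ω_c)  ⇒  ω_p−ω_c = −(12/18)·(4/5) = -8/15
ω_p = 1/5 − 8/15 = -1/3

-1/3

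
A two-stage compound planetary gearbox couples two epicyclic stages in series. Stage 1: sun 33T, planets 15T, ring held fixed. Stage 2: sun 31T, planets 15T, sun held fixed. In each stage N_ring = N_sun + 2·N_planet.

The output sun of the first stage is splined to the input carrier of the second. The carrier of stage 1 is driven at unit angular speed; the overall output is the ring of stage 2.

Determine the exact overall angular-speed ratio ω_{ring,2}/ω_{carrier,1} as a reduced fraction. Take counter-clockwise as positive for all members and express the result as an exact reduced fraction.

2944/671

Stage 1: N_ring = 33 + 2·15 = 63
Stage 1: 33(ω_s−ω_c) = −63(ω_r−ω_c),  ω_r=0, ω_c=1
Stage 1: ω_s = 1 − (63/33)(0−1) = 32/11
  ⇒ ω_s¹/ω_c¹ = 32/11
Stage 2: N_ring = 31 + 2·15 = 61
Stage 2: 31(ω_s−ω_c) = −61(ω_r−ω_c),  ω_s=0, ω_c=1
Stage 2: ω_r = 1 − (31/61)(0−1) = 92/61
  ⇒ ω_r²/ω_c² = 92/61
Coupling ω_c² = ω_s¹ ⇒ overall = 32/11 × 92/61 = 2944/671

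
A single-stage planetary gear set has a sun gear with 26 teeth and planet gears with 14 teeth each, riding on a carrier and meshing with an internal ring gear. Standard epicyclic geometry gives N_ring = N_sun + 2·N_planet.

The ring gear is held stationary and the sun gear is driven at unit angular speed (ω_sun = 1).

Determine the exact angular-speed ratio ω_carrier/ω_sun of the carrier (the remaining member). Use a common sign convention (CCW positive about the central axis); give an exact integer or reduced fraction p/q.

N_ring = 26 + 2·14 = 54
26(ω_s−ω_c) = −54(ω_r−ω_c),  ω_r=0, ω_s=1
26(1−ω_c) = −54(0−ω_c)  ⇒  80ω_c = 26  ⇒  ω_c = 13/40
ω_c/ω_s = 13/40

13/40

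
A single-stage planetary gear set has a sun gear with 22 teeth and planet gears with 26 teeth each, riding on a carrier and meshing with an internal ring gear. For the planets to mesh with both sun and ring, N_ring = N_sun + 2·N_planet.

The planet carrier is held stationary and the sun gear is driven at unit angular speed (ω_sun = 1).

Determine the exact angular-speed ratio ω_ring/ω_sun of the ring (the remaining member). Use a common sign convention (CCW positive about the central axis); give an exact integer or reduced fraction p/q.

-11/37

N_ring = 22 + 2·26 = 74
22(ω_s−ω_c) = −74(ω_r−ω_c),  ω_c=0, ω_s=1
ω_r = 0 − (22/74)(1−0) = -11/37
ω_r/ω_s = -11/37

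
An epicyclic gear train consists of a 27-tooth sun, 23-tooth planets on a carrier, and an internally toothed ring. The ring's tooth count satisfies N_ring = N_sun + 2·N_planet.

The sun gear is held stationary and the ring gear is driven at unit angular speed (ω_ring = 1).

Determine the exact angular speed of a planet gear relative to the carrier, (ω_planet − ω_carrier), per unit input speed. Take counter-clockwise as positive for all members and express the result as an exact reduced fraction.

N_ring = 27 + 2·23 = 73
27(ω_s−ω_c) = −73(ω_r−ω_c),  ω_s=0, ω_r=1
27(0−ω_c) = −73(1−ω_c)  ⇒  100ω_c = 73  ⇒  ω_c = 73/100
sun–planet: 27·(0−73/100) = −23·(ω_p−ω_c)  ⇒  ω_p−ω_c = −(27/23)·(-73/100) = 1971/2300

1971/2300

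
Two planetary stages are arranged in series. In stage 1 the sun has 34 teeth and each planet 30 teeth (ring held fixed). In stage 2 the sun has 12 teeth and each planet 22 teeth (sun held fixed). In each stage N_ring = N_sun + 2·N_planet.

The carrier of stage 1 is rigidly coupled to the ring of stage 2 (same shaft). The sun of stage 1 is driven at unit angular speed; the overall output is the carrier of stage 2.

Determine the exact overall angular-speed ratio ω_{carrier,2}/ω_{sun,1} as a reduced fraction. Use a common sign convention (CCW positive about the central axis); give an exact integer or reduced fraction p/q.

7/32

Stage 1: N_ring = 34 + 2·30 = 94
Stage 1: 34(ω_s−ω_c) = −94(ω_r−ω_c),  ω_r=0, ω_s=1
Stage 1: 34(1−ω_c) = −94(0−ω_c)  ⇒  128ω_c = 34  ⇒  ω_c = 17/64
  ⇒ ω_c¹/ω_s¹ = 17/64
Stage 2: N_ring = 12 + 2·22 = 56
Stage 2: 12(ω_s−ω_c) = −56(ω_r−ω_c),  ω_s=0, ω_r=1
Stage 2: 12(0−ω_c) = −56(1−ω_c)  ⇒  68ω_c = 56  ⇒  ω_c = 14/17
  ⇒ ω_c²/ω_r² = 14/17
Coupling ω_r² = ω_c¹ ⇒ overall = 17/64 × 14/17 = 7/32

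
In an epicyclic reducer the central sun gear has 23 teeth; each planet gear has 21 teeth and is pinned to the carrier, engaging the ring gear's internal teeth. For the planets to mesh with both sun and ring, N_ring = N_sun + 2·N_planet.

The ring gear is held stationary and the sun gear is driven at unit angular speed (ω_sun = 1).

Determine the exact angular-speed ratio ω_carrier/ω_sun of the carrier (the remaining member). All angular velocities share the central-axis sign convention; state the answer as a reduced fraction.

N_ring = 23 + 2·21 = 65
23(ω_s−ω_c) = −65(ω_r−ω_c),  ω_r=0, ω_s=1
23(1−ω_c) = −65(0−ω_c)  ⇒  88ω_c = 23  ⇒  ω_c = 23/88
ω_c/ω_s = 23/88

23/88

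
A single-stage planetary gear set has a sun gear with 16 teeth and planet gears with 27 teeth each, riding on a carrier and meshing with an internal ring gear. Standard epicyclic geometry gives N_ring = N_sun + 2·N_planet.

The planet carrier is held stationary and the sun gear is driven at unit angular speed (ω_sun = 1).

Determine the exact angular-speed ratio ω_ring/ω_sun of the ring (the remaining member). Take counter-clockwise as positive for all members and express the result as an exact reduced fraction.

-8/35

N_ring = 16 + 2·27 = 70
16(ω_s−ω_c) = −70(ω_r−ω_c),  ω_c=0, ω_s=1
ω_r = 0 − (16/70)(1−0) = -8/35
ω_r/ω_s = -8/35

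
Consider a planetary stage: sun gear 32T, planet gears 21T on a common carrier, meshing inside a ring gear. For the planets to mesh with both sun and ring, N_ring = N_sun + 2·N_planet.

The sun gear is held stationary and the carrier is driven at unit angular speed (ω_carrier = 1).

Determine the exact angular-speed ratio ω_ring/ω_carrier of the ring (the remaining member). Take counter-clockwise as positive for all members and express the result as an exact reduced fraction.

53/37

N_ring = 32 + 2·21 = 74
32(ω_s−ω_c) = −74(ω_r−ω_c),  ω_s=0, ω_c=1
ω_r = 1 − (32/74)(0−1) = 53/37
ω_r/ω_c = 53/37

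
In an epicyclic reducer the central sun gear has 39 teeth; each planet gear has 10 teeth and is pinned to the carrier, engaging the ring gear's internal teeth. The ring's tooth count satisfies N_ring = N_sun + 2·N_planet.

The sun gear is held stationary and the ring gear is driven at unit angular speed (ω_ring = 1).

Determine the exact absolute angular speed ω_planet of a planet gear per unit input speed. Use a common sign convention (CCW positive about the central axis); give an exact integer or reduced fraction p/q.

59/20

N_ring = 39 + 2·10 = 59
39(ω_s−ω_c) = −59(ω_r−ω_c),  ω_s=0, ω_r=1
39(0−ω_c) = −59(1−ω_c)  ⇒  98ω_c = 59  ⇒  ω_c = 59/98
sun–planet: 39·(0−59/98) = −10·(ω_p−ω_c)  ⇒  ω_p−ω_c = −(39/10)·(-59/98) = 2301/980
ω_p = 59/98 + 2301/980 = 59/20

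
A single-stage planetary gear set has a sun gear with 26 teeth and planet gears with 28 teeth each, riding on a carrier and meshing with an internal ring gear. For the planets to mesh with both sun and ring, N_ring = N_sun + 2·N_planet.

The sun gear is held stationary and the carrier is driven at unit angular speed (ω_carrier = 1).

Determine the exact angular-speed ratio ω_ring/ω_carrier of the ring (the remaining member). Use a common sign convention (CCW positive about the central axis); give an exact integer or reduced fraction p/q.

N_ring = 26 + 2·28 = 82
26(ω_s−ω_c) = −82(ω_r−ω_c),  ω_s=0, ω_c=1
ω_r = 1 − (26/82)(0−1) = 54/41
ω_r/ω_c = 54/41

54/41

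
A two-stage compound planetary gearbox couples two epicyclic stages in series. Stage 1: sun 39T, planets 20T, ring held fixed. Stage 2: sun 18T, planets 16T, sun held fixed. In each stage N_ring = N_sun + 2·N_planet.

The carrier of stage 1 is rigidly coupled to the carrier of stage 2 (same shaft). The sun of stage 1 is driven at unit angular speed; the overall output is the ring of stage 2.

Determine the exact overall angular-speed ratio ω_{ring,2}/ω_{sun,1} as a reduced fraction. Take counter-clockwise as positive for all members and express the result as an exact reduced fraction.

663/1475

Stage 1: N_ring = 39 + 2·20 = 79
Stage 1: 39(ω_s−ω_c) = −79(ω_r−ω_c),  ω_r=0, ω_s=1
Stage 1: 39(1−ω_c) = −79(0−ω_c)  ⇒  118ω_c = 39  ⇒  ω_c = 39/118
  ⇒ ω_c¹/ω_s¹ = 39/118
Stage 2: N_ring = 18 + 2·16 = 50
Stage 2: 18(ω_s−ω_c) = −50(ω_r−ω_c),  ω_s=0, ω_c=1
Stage 2: ω_r = 1 − (18/50)(0−1) = 34/25
  ⇒ ω_r²/ω_c² = 34/25
Coupling ω_c² = ω_c¹ ⇒ overall = 39/118 × 34/25 = 663/1475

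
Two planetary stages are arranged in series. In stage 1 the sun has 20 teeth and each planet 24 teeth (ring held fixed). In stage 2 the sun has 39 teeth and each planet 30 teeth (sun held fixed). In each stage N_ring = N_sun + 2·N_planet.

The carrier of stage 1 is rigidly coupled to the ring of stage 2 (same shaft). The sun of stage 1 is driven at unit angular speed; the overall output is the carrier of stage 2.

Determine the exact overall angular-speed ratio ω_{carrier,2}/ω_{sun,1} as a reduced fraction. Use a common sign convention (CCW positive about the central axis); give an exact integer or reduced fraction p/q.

15/92

Stage 1: N_ring = 20 + 2·24 = 68
Stage 1: 20(ω_s−ω_c) = −68(ω_r−ω_c),  ω_r=0, ω_s=1
Stage 1: 20(1−ω_c) = −68(0−ω_c)  ⇒  88ω_c = 20  ⇒  ω_c = 5/22
  ⇒ ω_c¹/ω_s¹ = 5/22
Stage 2: N_ring = 39 + 2·30 = 99
Stage 2: 39(ω_s−ω_c) = −99(ω_r−ω_c),  ω_s=0, ω_r=1
Stage 2: 39(0−ω_c) = −99(1−ω_c)  ⇒  138ω_c = 99  ⇒  ω_c = 33/46
  ⇒ ω_c²/ω_r² = 33/46
Coupling ω_r² = ω_c¹ ⇒ overall = 5/22 × 33/46 = 15/92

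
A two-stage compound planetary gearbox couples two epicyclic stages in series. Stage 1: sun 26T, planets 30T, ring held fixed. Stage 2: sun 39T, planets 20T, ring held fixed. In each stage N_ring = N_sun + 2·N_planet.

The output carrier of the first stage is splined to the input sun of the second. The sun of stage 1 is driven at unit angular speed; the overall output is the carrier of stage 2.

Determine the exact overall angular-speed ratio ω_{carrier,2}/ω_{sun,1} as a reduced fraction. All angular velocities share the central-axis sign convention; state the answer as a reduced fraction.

507/6608

Stage 1: N_ring = 26 + 2·30 = 86
Stage 1: 26(ω_s−ω_c) = −86(ω_r−ω_c),  ω_r=0, ω_s=1
Stage 1: 26(1−ω_c) = −86(0−ω_c)  ⇒  112ω_c = 26  ⇒  ω_c = 13/56
  ⇒ ω_c¹/ω_s¹ = 13/56
Stage 2: N_ring = 39 + 2·20 = 79
Stage 2: 39(ω_s−ω_c) = −79(ω_r−ω_c),  ω_r=0, ω_s=1
Stage 2: 39(1−ω_c) = −79(0−ω_c)  ⇒  118ω_c = 39  ⇒  ω_c = 39/118
  ⇒ ω_c²/ω_s² = 39/118
Coupling ω_s² = ω_c¹ ⇒ overall = 13/56 × 39/118 = 507/6608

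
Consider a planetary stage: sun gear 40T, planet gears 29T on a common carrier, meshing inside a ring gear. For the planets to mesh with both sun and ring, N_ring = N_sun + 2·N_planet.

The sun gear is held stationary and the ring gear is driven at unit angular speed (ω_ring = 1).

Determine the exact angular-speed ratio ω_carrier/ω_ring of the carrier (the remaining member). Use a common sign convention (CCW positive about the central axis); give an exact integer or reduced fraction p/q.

49/69

N_ring = 40 + 2·29 = 98
40(ω_s−ω_c) = −98(ω_r−ω_c),  ω_s=0, ω_r=1
40(0−ω_c) = −98(1−ω_c)  ⇒  138ω_c = 98  ⇒  ω_c = 49/69
ω_c/ω_r = 49/69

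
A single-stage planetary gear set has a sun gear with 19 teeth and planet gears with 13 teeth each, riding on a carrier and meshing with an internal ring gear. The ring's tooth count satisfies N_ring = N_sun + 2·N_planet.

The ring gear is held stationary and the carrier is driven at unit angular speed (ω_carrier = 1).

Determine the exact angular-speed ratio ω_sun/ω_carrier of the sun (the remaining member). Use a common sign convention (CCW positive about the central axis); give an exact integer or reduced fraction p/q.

64/19

N_ring = 19 + 2·13 = 45
19(ω_s−ω_c) = −45(ω_r−ω_c),  ω_r=0, ω_c=1
ω_s = 1 − (45/19)(0−1) = 64/19
ω_s/ω_c = 64/19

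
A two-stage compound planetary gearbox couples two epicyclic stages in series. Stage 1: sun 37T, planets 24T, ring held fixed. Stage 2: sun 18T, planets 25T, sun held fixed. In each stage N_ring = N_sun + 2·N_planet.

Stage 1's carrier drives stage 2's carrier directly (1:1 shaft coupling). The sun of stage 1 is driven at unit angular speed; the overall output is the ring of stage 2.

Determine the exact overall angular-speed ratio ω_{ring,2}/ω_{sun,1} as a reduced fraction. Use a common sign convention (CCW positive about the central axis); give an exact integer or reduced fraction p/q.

Stage 1: N_ring = 37 + 2·24 = 85
Stage 1: 37(ω_s−ω_c) = −85(ω_r−ω_c),  ω_r=0, ω_s=1
Stage 1: 37(1−ω_c) = −85(0−ω_c)  ⇒  122ω_c = 37  ⇒  ω_c = 37/122
  ⇒ ω_c¹/ω_s¹ = 37/122
Stage 2: N_ring = 18 + 2·25 = 68
Stage 2: 18(ω_s−ω_c) = −68(ω_r−ω_c),  ω_s=0, ω_c=1
Stage 2: ω_r = 1 − (18/68)(0−1) = 43/34
  ⇒ ω_r²/ω_c² = 43/34
Coupling ω_c² = ω_c¹ ⇒ overall = 37/122 × 43/34 = 1591/4148

1591/4148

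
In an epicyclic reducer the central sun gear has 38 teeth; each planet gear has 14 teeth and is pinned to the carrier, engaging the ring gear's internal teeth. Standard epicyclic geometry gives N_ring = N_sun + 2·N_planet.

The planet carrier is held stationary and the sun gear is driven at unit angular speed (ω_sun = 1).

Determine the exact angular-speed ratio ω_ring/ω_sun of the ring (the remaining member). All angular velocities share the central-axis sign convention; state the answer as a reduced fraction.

N_ring = 38 + 2·14 = 66
38(ω_s−ω_c) = −66(ω_r−ω_c),  ω_c=0, ω_s=1
ω_r = 0 − (38/66)(1−0) = -19/33
ω_r/ω_s = -19/33

-19/33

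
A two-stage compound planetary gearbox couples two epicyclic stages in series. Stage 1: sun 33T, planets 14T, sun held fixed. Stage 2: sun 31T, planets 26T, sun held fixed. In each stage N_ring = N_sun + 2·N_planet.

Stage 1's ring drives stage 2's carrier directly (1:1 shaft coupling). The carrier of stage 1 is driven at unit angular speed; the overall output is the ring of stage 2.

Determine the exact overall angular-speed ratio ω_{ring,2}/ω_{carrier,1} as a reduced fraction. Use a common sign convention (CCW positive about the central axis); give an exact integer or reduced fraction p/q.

10716/5063

Stage 1: N_ring = 33 + 2·14 = 61
Stage 1: 33(ω_s−ω_c) = −61(ω_r−ω_c),  ω_s=0, ω_c=1
Stage 1: ω_r = 1 − (33/61)(0−1) = 94/61
  ⇒ ω_r¹/ω_c¹ = 94/61
Stage 2: N_ring = 31 + 2·26 = 83
Stage 2: 31(ω_s−ω_c) = −83(ω_r−ω_c),  ω_s=0, ω_c=1
Stage 2: ω_r = 1 − (31/83)(0−1) = 114/83
  ⇒ ω_r²/ω_c² = 114/83
Coupling ω_c² = ω_r¹ ⇒ overall = 94/61 × 114/83 = 10716/5063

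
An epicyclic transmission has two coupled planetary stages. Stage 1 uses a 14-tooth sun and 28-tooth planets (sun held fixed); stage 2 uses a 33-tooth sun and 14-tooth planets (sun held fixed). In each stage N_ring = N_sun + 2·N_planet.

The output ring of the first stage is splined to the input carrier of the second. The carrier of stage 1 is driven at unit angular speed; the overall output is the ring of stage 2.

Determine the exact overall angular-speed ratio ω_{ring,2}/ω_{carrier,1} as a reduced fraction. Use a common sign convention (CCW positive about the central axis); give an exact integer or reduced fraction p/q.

Stage 1: N_ring = 14 + 2·28 = 70
Stage 1: 14(ω_s−ω_c) = −70(ω_r−ω_c),  ω_s=0, ω_c=1
Stage 1: ω_r = 1 − (14/70)(0−1) = 6/5
  ⇒ ω_r¹/ω_c¹ = 6/5
Stage 2: N_ring = 33 + 2·14 = 61
Stage 2: 33(ω_s−ω_c) = −61(ω_r−ω_c),  ω_s=0, ω_c=1
Stage 2: ω_r = 1 − (33/61)(0−1) = 94/61
  ⇒ ω_r²/ω_c² = 94/61
Coupling ω_c² = ω_r¹ ⇒ overall = 6/5 × 94/61 = 564/305

564/305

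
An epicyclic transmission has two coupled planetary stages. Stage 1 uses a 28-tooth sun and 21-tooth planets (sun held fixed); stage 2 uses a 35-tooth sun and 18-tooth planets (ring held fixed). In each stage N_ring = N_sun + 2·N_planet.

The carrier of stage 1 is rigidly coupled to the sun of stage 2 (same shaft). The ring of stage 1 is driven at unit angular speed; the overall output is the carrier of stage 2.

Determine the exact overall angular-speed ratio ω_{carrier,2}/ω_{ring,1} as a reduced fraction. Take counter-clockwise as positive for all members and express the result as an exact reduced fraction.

Stage 1: N_ring = 28 + 2·21 = 70
Stage 1: 28(ω_s−ω_c) = −70(ω_r−ω_c),  ω_s=0, ω_r=1
Stage 1: 28(0−ω_c) = −70(1−ω_c)  ⇒  98ω_c = 70  ⇒  ω_c = 5/7
  ⇒ ω_c¹/ω_r¹ = 5/7
Stage 2: N_ring = 35 + 2·18 = 71
Stage 2: 35(ω_s−ω_c) = −71(ω_r−ω_c),  ω_r=0, ω_s=1
Stage 2: 35(1−ω_c) = −71(0−ω_c)  ⇒  106ω_c = 35  ⇒  ω_c = 35/106
  ⇒ ω_c²/ω_s² = 35/106
Coupling ω_s² = ω_c¹ ⇒ overall = 5/7 × 35/106 = 25/106

25/106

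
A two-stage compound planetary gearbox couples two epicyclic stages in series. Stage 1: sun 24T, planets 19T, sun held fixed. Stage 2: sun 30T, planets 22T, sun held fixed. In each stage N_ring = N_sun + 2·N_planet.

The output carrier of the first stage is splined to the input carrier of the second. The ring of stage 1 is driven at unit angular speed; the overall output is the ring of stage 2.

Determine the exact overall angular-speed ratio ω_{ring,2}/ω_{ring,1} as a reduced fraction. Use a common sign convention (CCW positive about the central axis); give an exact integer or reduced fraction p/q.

Stage 1: N_ring = 24 + 2·19 = 62
Stage 1: 24(ω_s−ω_c) = −62(ω_r−ω_c),  ω_s=0, ω_r=1
Stage 1: 24(0−ω_c) = −62(1−ω_c)  ⇒  86ω_c = 62  ⇒  ω_c = 31/43
  ⇒ ω_c¹/ω_r¹ = 31/43
Stage 2: N_ring = 30 + 2·22 = 74
Stage 2: 30(ω_s−ω_c) = −74(ω_r−ω_c),  ω_s=0, ω_c=1
Stage 2: ω_r = 1 − (30/74)(0−1) = 52/37
  ⇒ ω_r²/ω_c² = 52/37
Coupling ω_c² = ω_c¹ ⇒ overall = 31/43 × 52/37 = 1612/1591

1612/1591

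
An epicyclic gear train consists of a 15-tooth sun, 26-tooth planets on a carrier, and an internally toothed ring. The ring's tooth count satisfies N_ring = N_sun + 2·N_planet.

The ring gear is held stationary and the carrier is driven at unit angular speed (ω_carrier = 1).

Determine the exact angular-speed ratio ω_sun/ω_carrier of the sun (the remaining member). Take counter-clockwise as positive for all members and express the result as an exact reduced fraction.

N_ring = 15 + 2·26 = 67
15(ω_s−ω_c) = −67(ω_r−ω_c),  ω_r=0, ω_c=1
ω_s = 1 − (67/15)(0−1) = 82/15
ω_s/ω_c = 82/15

82/15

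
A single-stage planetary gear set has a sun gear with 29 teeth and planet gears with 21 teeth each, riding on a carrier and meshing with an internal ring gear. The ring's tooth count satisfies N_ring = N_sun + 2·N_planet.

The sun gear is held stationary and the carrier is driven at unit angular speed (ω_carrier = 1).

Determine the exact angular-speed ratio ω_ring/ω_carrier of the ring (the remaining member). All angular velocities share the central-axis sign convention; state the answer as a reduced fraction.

100/71

N_ring = 29 + 2·21 = 71
29(ω_s−ω_c) = −71(ω_r−ω_c),  ω_s=0, ω_c=1
ω_r = 1 − (29/71)(0−1) = 100/71
ω_r/ω_c = 100/71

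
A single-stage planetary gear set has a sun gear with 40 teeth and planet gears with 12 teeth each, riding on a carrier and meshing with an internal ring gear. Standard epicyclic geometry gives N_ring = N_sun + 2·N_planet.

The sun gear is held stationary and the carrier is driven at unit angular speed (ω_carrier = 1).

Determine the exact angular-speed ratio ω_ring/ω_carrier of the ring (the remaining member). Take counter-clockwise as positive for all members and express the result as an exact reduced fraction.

N_ring = 40 + 2·12 = 64
40(ω_s−ω_c) = −64(ω_r−ω_c),  ω_s=0, ω_c=1
ω_r = 1 − (40/64)(0−1) = 13/8
ω_r/ω_c = 13/8

13/8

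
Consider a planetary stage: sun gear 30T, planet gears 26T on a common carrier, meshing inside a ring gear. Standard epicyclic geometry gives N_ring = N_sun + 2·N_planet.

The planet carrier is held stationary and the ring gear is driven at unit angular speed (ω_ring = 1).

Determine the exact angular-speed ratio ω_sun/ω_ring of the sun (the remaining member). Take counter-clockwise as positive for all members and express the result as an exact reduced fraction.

N_ring = 30 + 2·26 = 82
30(ω_s−ω_c) = −82(ω_r−ω_c),  ω_c=0, ω_r=1
ω_s = 0 − (82/30)(1−0) = -41/15
ω_s/ω_r = -41/15

-41/15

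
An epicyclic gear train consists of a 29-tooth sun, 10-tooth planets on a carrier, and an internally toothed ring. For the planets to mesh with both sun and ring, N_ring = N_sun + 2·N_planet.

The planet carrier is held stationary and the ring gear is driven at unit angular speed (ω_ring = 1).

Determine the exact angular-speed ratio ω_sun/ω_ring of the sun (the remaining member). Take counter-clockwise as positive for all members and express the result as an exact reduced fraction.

N_ring = 29 + 2·10 = 49
29(ω_s−ω_c) = −49(ω_r−ω_c),  ω_c=0, ω_r=1
ω_s = 0 − (49/29)(1−0) = -49/29
ω_s/ω_r = -49/29

-49/29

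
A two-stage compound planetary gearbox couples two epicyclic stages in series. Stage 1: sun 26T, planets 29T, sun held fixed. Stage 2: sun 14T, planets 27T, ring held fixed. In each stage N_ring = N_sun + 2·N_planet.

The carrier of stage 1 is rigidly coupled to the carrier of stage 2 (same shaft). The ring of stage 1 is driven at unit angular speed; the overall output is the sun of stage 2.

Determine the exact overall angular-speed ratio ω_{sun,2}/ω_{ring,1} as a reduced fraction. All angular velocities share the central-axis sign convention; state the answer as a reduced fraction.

Stage 1: N_ring = 26 + 2·29 = 84
Stage 1: 26(ω_s−ω_c) = −84(ω_r−ω_c),  ω_s=0, ω_r=1
Stage 1: 26(0−ω_c) = −84(1−ω_c)  ⇒  110ω_c = 84  ⇒  ω_c = 42/55
  ⇒ ω_c¹/ω_r¹ = 42/55
Stage 2: N_ring = 14 + 2·27 = 68
Stage 2: 14(ω_s−ω_c) = −68(ω_r−ω_c),  ω_r=0, ω_c=1
Stage 2: ω_s = 1 − (68/14)(0−1) = 41/7
  ⇒ ω_s²/ω_c² = 41/7
Coupling ω_c² = ω_c¹ ⇒ overall = 42/55 × 41/7 = 246/55

246/55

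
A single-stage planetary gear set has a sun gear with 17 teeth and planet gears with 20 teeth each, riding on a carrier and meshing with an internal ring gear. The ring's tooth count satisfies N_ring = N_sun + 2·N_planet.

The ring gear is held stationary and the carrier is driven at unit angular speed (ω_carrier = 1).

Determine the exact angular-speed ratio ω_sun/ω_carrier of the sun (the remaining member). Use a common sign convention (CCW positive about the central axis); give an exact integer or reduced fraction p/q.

74/17

N_ring = 17 + 2·20 = 57
17(ω_s−ω_c) = −57(ω_r−ω_c),  ω_r=0, ω_c=1
ω_s = 1 − (57/17)(0−1) = 74/17
ω_s/ω_c = 74/17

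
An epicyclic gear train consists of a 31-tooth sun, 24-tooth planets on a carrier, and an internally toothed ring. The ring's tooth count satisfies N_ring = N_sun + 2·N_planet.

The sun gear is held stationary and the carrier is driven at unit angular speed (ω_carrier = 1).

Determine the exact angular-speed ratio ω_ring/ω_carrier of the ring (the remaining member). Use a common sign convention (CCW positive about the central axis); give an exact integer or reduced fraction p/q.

110/79

N_ring = 31 + 2·24 = 79
31(ω_s−ω_c) = −79(ω_r−ω_c),  ω_s=0, ω_c=1
ω_r = 1 − (31/79)(0−1) = 110/79
ω_r/ω_c = 110/79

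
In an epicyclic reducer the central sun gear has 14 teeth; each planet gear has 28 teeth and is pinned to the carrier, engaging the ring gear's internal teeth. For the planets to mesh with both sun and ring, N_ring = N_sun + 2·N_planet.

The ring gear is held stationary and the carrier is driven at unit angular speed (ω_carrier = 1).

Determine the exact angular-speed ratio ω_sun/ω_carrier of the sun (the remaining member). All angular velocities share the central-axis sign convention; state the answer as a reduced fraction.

N_ring = 14 + 2·28 = 70
14(ω_s−ω_c) = −70(ω_r−ω_c),  ω_r=0, ω_c=1
ω_s = 1 − (70/14)(0−1) = 6
ω_s/ω_c = 6

6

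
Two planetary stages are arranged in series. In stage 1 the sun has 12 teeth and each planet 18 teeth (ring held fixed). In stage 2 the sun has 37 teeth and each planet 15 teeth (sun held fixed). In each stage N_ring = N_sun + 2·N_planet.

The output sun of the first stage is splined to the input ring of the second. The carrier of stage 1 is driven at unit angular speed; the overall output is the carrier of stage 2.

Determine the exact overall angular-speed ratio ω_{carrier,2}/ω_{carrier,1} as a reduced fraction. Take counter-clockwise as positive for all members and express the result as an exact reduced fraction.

335/104

Stage 1: N_ring = 12 + 2·18 = 48
Stage 1: 12(ω_s−ω_c) = −48(ω_r−ω_c),  ω_r=0, ω_c=1
Stage 1: ω_s = 1 − (48/12)(0−1) = 5
  ⇒ ω_s¹/ω_c¹ = 5
Stage 2: N_ring = 37 + 2·15 = 67
Stage 2: 37(ω_s−ω_c) = −67(ω_r−ω_c),  ω_s=0, ω_r=1
Stage 2: 37(0−ω_c) = −67(1−ω_c)  ⇒  104ω_c = 67  ⇒  ω_c = 67/104
  ⇒ ω_c²/ω_r² = 67/104
Coupling ω_r² = ω_s¹ ⇒ overall = 5 × 67/104 = 335/104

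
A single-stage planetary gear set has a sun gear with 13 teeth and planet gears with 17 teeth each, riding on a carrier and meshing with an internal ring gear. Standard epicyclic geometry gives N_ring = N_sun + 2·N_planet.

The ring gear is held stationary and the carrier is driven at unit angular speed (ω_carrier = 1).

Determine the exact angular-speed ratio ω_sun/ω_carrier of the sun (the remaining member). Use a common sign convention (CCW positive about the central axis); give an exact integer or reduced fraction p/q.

N_ring = 13 + 2·17 = 47
13(ω_s−ω_c) = −47(ω_r−ω_c),  ω_r=0, ω_c=1
ω_s = 1 − (47/13)(0−1) = 60/13
ω_s/ω_c = 60/13

60/13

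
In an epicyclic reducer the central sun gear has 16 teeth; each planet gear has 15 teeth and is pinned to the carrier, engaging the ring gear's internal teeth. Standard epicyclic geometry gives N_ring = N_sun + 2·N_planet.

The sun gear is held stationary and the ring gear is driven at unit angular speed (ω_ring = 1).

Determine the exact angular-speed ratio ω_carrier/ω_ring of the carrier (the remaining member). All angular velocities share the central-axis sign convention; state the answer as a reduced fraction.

23/31

N_ring = 16 + 2·15 = 46
16(ω_s−ω_c) = −46(ω_r−ω_c),  ω_s=0, ω_r=1
16(0−ω_c) = −46(1−ω_c)  ⇒  62ω_c = 46  ⇒  ω_c = 23/31
ω_c/ω_r = 23/31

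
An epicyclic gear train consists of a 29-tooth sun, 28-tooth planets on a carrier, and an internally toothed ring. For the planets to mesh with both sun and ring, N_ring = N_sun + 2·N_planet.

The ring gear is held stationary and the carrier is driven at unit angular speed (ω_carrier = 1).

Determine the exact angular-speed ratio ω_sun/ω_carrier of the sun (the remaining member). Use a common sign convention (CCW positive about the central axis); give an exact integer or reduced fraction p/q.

N_ring = 29 + 2·28 = 85
29(ω_s−ω_c) = −85(ω_r−ω_c),  ω_r=0, ω_c=1
ω_s = 1 − (85/29)(0−1) = 114/29
ω_s/ω_c = 114/29

114/29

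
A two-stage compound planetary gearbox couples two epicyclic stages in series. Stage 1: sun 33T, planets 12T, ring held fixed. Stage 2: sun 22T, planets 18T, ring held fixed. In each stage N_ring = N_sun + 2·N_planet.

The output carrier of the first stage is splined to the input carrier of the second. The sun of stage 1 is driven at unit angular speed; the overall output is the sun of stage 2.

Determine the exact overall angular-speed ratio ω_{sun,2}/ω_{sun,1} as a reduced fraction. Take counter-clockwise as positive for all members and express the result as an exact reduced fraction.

4/3

Stage 1: N_ring = 33 + 2·12 = 57
Stage 1: 33(ω_s−ω_c) = −57(ω_r−ω_c),  ω_r=0, ω_s=1
Stage 1: 33(1−ω_c) = −57(0−ω_c)  ⇒  90ω_c = 33  ⇒  ω_c = 11/30
  ⇒ ω_c¹/ω_s¹ = 11/30
Stage 2: N_ring = 22 + 2·18 = 58
Stage 2: 22(ω_s−ω_c) = −58(ω_r−ω_c),  ω_r=0, ω_c=1
Stage 2: ω_s = 1 − (58/22)(0−1) = 40/11
  ⇒ ω_s²/ω_c² = 40/11
Coupling ω_c² = ω_c¹ ⇒ overall = 11/30 × 40/11 = 4/3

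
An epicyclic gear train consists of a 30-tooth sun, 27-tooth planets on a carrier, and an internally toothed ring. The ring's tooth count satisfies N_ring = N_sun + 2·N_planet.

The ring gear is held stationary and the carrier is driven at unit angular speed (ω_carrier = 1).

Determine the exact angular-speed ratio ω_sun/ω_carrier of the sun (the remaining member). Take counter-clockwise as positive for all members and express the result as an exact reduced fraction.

19/5

N_ring = 30 + 2·27 = 84
30(ω_s−ω_c) = −84(ω_r−ω_c),  ω_r=0, ω_c=1
ω_s = 1 − (84/30)(0−1) = 19/5
ω_s/ω_c = 19/5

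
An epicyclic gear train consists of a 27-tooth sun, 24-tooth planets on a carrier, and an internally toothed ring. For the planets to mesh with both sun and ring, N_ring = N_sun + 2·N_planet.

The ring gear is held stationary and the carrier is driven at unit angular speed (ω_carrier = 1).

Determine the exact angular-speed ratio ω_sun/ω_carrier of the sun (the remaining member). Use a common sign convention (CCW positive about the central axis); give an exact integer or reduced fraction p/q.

34/9

N_ring = 27 + 2·24 = 75
27(ω_s−ω_c) = −75(ω_r−ω_c),  ω_r=0, ω_c=1
ω_s = 1 − (75/27)(0−1) = 34/9
ω_s/ω_c = 34/9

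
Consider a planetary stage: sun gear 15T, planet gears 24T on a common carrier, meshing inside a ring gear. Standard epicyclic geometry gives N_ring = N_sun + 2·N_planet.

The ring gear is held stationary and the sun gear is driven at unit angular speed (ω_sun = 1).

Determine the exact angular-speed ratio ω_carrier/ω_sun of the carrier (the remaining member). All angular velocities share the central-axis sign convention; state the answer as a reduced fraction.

5/26

N_ring = 15 + 2·24 = 63
15(ω_s−ω_c) = −63(ω_r−ω_c),  ω_r=0, ω_s=1
15(1−ω_c) = −63(0−ω_c)  ⇒  78ω_c = 15  ⇒  ω_c = 5/26
ω_c/ω_s = 5/26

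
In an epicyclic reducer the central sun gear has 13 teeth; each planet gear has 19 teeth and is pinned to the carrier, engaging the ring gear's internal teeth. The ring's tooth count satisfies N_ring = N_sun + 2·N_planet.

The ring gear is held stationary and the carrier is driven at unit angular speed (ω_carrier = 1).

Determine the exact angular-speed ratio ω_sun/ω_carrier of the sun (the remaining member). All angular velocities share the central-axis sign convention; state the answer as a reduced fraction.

N_ring = 13 + 2·19 = 51
13(ω_s−ω_c) = −51(ω_r−ω_c),  ω_r=0, ω_c=1
ω_s = 1 − (51/13)(0−1) = 64/13
ω_s/ω_c = 64/13

64/13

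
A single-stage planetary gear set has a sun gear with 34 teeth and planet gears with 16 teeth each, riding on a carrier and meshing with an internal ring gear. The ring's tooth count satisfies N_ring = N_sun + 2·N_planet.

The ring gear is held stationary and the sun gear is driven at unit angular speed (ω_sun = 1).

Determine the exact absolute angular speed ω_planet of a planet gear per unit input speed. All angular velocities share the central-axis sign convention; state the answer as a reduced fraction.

-17/16

N_ring = 34 + 2·16 = 66
34(ω_s−ω_c) = −66(ω_r−ω_c),  ω_r=0, ω_s=1
34(1−ω_c) = −66(0−ω_c)  ⇒  100ω_c = 34  ⇒  ω_c = 17/50
sun–planet: 34·(1−17/50) = −16·(ω_p−ω_c)  ⇒  ω_p−ω_c = −(34/16)·(33/50) = -561/400
ω_p = 17/50 − 561/400 = -17/16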